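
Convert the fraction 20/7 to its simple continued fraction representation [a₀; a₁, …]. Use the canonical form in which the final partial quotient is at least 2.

20 = 2·7 + 6, so a_0 = 2
7 = 1·6 + 1, so a_1 = 1
6 = 6·1 + 0, so a_2 = 6

[2; 1, 6]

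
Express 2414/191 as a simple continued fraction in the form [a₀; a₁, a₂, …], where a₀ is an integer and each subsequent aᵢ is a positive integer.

2414 ÷ 191 → quotient 12, remainder 122
191 ÷ 122 → quotient 1, remainder 69
122 ÷ 69 → quotient 1, remainder 53
69 ÷ 53 → quotient 1, remainder 16
53 ÷ 16 → quotient 3, remainder 5
16 ÷ 5 → quotient 3, remainder 1
5 ÷ 1 → quotient 5, remainder 0

[12; 1, 1, 1, 3, 3, 5]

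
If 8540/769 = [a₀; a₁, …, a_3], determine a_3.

⌊8540/769⌋ = 11, remainder 81
⌊769/81⌋ = 9, remainder 40
⌊81/40⌋ = 2, remainder 1
⌊40/1⌋ = 40, remainder 0

40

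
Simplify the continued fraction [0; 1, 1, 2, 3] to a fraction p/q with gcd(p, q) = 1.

10/17

Start with 3.
2 + 1/(3/1) = 2 + 1/3 = 7/3
1 + 1/(7/3) = 1 + 3/7 = 10/7
1 + 1/(10/7) = 1 + 7/10 = 17/10
0 + 1/(17/10) = 0 + 10/17 = 10/17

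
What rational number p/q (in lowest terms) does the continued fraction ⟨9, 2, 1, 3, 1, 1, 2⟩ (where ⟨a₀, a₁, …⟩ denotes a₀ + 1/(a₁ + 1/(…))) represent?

a_0 = 9: 9/1
a_1 = 2: 19/2
a_2 = 1: 28/3
a_3 = 3: 103/11
a_4 = 1: 131/14
a_5 = 1: 234/25
a_6 = 2: 599/64

599/64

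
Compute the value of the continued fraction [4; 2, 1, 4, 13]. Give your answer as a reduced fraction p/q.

806/185

a_0 = 4: 4/1
a_1 = 2: 9/2
a_2 = 1: 13/3
a_3 = 4: 61/14
a_4 = 13: 806/185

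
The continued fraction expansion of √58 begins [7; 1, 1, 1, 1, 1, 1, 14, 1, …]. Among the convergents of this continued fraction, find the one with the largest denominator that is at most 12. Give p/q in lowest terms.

61/8

List convergents until the denominator exceeds the bound:
a_0 = 7: 7/1  (≤ bound)
a_1 = 1: 8/1  (≤ bound)
a_2 = 1: 15/2  (≤ bound)
a_3 = 1: 23/3  (≤ bound)
a_4 = 1: 38/5  (≤ bound)
a_5 = 1: 61/8  (≤ bound)
a_6 = 1: 99/13  (> 12, stop)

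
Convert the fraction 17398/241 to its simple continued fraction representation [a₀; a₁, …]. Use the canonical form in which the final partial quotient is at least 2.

[72; 5, 4, 5, 2]

17398 = 72·241 + 46, so a_0 = 72
241 = 5·46 + 11, so a_1 = 5
46 = 4·11 + 2, so a_2 = 4
11 = 5·2 + 1, so a_3 = 5
2 = 2·1 + 0, so a_4 = 2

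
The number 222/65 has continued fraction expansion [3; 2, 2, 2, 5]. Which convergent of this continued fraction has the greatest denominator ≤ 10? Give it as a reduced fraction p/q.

17/5

a_0 = 3: 3/1  (≤ bound)
a_1 = 2: 7/2  (≤ bound)
a_2 = 2: 17/5  (≤ bound)
a_3 = 2: 41/12  (> 10, stop)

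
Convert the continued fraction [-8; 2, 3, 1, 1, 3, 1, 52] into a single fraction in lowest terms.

-29135/3853

Start with 52.
1 + 1/(52/1) = 1 + 1/52 = 53/52
3 + 1/(53/52) = 3 + 52/53 = 211/53
1 + 1/(211/53) = 1 + 53/211 = 264/211
1 + 1/(264/211) = 1 + 211/264 = 475/264
3 + 1/(475/264) = 3 + 264/475 = 1689/475
2 + 1/(1689/475) = 2 + 475/1689 = 3853/1689
-8 + 1/(3853/1689) = -8 + 1689/3853 = -29135/3853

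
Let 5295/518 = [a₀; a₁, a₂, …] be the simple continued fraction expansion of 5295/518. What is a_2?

5295 ÷ 518 → quotient 10, remainder 115
518 ÷ 115 → quotient 4, remainder 58
115 ÷ 58 → quotient 1, remainder 57

1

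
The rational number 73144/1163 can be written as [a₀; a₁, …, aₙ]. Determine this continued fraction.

Repeatedly divide and take the remainder:
73144 = 62·1163 + 1038, so a_0 = 62
1163 = 1·1038 + 125, so a_1 = 1
1038 = 8·125 + 38, so a_2 = 8
125 = 3·38 + 11, so a_3 = 3
38 = 3·11 + 5, so a_4 = 3
11 = 2·5 + 1, so a_5 = 2
5 = 5·1 + 0, so a_6 = 5

[62; 1, 8, 3, 3, 2, 5]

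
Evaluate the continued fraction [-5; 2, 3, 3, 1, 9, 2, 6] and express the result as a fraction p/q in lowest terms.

a_0 = -5: -5/1
a_1 = 2: -9/2
a_2 = 3: -32/7
a_3 = 3: -105/23
a_4 = 1: -137/30
a_5 = 9: -1338/293
a_6 = 2: -2813/616
a_7 = 6: -18216/3989

-18216/3989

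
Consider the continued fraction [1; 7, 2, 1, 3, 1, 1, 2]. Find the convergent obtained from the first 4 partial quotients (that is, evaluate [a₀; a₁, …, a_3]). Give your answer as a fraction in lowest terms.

25/22

Collapse the nested fraction from the inside out:
Start with 1.
2 + 1/(1/1) = 2 + 1/1 = 3/1
7 + 1/(3/1) = 7 + 1/3 = 22/3
1 + 1/(22/3) = 1 + 3/22 = 25/22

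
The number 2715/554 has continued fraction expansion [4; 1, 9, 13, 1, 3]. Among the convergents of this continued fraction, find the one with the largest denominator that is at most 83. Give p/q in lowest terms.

a_0 = 4: 4/1  (≤ bound)
a_1 = 1: 5/1  (≤ bound)
a_2 = 9: 49/10  (≤ bound)
a_3 = 13: 642/131  (> 83, stop)

49/10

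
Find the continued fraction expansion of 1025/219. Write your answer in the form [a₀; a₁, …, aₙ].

Apply division with remainder until the remainder is 0:
1025 = 4·219 + 149, so a_0 = 4
219 = 1·149 + 70, so a_1 = 1
149 = 2·70 + 9, so a_2 = 2
70 = 7·9 + 7, so a_3 = 7
9 = 1·7 + 2, so a_4 = 1
7 = 3·2 + 1, so a_5 = 3
2 = 2·1 + 0, so a_6 = 2

[4; 1, 2, 7, 1, 3, 2]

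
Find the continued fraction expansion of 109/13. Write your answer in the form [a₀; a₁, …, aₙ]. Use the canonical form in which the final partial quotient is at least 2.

Apply division with remainder until the remainder is 0:
109 ÷ 13 → quotient 8, remainder 5
13 ÷ 5 → quotient 2, remainder 3
5 ÷ 3 → quotient 1, remainder 2
3 ÷ 2 → quotient 1, remainder 1
2 ÷ 1 → quotient 2, remainder 0

[8; 2, 1, 1, 2]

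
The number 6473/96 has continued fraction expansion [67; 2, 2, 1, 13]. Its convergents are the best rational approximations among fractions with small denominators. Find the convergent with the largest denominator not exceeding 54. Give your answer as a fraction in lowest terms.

472/7

a_0 = 67: 67/1  (≤ bound)
a_1 = 2: 135/2  (≤ bound)
a_2 = 2: 337/5  (≤ bound)
a_3 = 1: 472/7  (≤ bound)
a_4 = 13: 6473/96  (> 54, stop)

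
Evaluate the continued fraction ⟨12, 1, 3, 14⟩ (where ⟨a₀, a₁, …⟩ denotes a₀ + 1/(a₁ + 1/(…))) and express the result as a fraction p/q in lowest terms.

727/57

Use the convergent recurrence hₖ = aₖ·hₖ₋₁ + hₖ₋₂ (and likewise for the denominators kₖ):
a_0 = 12: 12/1
a_1 = 1: 13/1
a_2 = 3: 51/4
a_3 = 14: 727/57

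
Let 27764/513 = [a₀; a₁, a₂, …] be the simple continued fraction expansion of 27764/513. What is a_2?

3

⌊27764/513⌋ = 54, remainder 62
⌊513/62⌋ = 8, remainder 17
⌊62/17⌋ = 3, remainder 11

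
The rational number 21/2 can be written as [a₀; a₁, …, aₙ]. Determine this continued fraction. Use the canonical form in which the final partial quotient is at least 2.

21 ÷ 2 → quotient 10, remainder 1
2 ÷ 1 → quotient 2, remainder 0

[10; 2]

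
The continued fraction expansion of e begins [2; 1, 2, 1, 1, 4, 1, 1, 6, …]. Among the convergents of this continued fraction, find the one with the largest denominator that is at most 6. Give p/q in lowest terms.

a_0 = 2: 2/1  (≤ bound)
a_1 = 1: 3/1  (≤ bound)
a_2 = 2: 8/3  (≤ bound)
a_3 = 1: 11/4  (≤ bound)
a_4 = 1: 19/7  (> 6, stop)

11/4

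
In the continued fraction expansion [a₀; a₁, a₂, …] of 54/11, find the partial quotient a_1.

⌊54/11⌋ = 4, remainder 10
⌊11/10⌋ = 1, remainder 1

1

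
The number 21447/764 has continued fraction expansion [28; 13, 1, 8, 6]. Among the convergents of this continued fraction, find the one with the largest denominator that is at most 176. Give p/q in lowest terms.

3509/125

a_0 = 28: 28/1  (≤ bound)
a_1 = 13: 365/13  (≤ bound)
a_2 = 1: 393/14  (≤ bound)
a_3 = 8: 3509/125  (≤ bound)
a_4 = 6: 21447/764  (> 176, stop)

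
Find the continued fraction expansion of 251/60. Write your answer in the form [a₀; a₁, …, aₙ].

Apply division with remainder until the remainder is 0:
⌊251/60⌋ = 4, remainder 11
⌊60/11⌋ = 5, remainder 5
⌊11/5⌋ = 2, remainder 1
⌊5/1⌋ = 5, remainder 0

[4; 5, 2, 5]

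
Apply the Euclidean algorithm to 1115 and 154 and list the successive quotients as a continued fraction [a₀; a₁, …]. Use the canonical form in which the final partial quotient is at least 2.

[7; 4, 6, 6]

Repeatedly divide and take the remainder:
1115 = 7·154 + 37, so a_0 = 7
154 = 4·37 + 6, so a_1 = 4
37 = 6·6 + 1, so a_2 = 6
6 = 6·1 + 0, so a_3 = 6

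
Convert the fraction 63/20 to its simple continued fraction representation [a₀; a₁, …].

[3; 6, 1, 2]

Run the Euclidean algorithm, recording each quotient:
63 = 3·20 + 3, so a_0 = 3
20 = 6·3 + 2, so a_1 = 6
3 = 1·2 + 1, so a_2 = 1
2 = 2·1 + 0, so a_3 = 2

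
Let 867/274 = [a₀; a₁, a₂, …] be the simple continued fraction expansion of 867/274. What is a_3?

Repeatedly divide and take the remainder:
867 = 3·274 + 45, so a_0 = 3
274 = 6·45 + 4, so a_1 = 6
45 = 11·4 + 1, so a_2 = 11
4 = 4·1 + 0, so a_3 = 4

4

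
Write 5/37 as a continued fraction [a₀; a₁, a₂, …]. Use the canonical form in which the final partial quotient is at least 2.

Run the Euclidean algorithm, recording each quotient:
5 = 0·37 + 5, so a_0 = 0
37 = 7·5 + 2, so a_1 = 7
5 = 2·2 + 1, so a_2 = 2
2 = 2·1 + 0, so a_3 = 2

[0; 7, 2, 2]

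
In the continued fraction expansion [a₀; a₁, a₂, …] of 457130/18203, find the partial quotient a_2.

Apply division with remainder until the remainder is 0:
457130 ÷ 18203 → quotient 25, remainder 2055
18203 ÷ 2055 → quotient 8, remainder 1763
2055 ÷ 1763 → quotient 1, remainder 292

1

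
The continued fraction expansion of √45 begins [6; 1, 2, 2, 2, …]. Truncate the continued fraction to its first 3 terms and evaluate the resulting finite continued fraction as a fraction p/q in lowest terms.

20/3

a_0 = 6: 6/1
a_1 = 1: 7/1
a_2 = 2: 20/3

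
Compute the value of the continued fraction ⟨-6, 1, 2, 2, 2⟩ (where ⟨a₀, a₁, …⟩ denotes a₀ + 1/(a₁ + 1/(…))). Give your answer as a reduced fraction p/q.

Compute successive convergents:
a_0 = -6: -6/1
a_1 = 1: -5/1
a_2 = 2: -16/3
a_3 = 2: -37/7
a_4 = 2: -90/17

-90/17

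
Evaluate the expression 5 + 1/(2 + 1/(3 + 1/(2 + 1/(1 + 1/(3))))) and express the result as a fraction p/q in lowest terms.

a_0 = 5: 5/1
a_1 = 2: 11/2
a_2 = 3: 38/7
a_3 = 2: 87/16
a_4 = 1: 125/23
a_5 = 3: 462/85

462/85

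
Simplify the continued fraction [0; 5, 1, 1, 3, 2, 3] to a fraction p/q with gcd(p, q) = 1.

55/306

Start with 3.
2 + 1/(3/1) = 2 + 1/3 = 7/3
3 + 1/(7/3) = 3 + 3/7 = 24/7
1 + 1/(24/7) = 1 + 7/24 = 31/24
1 + 1/(31/24) = 1 + 24/31 = 55/31
5 + 1/(55/31) = 5 + 31/55 = 306/55
0 + 1/(306/55) = 0 + 55/306 = 55/306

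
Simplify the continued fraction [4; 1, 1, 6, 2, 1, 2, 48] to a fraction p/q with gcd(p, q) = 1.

24138/5321

Work from the innermost term outward:
Start with 48.
2 + 1/(48/1) = 2 + 1/48 = 97/48
1 + 1/(97/48) = 1 + 48/97 = 145/97
2 + 1/(145/97) = 2 + 97/145 = 387/145
6 + 1/(387/145) = 6 + 145/387 = 2467/387
1 + 1/(2467/387) = 1 + 387/2467 = 2854/2467
1 + 1/(2854/2467) = 1 + 2467/2854 = 5321/2854
4 + 1/(5321/2854) = 4 + 2854/5321 = 24138/5321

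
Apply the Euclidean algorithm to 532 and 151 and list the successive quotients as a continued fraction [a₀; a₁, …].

[3; 1, 1, 10, 3, 2]

Apply division with remainder until the remainder is 0:
⌊532/151⌋ = 3, remainder 79
⌊151/79⌋ = 1, remainder 72
⌊79/72⌋ = 1, remainder 7
⌊72/7⌋ = 10, remainder 2
⌊7/2⌋ = 3, remainder 1
⌊2/1⌋ = 2, remainder 0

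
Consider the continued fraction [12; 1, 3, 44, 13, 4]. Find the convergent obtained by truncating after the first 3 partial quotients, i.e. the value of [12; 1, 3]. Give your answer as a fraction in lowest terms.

Work from the innermost term outward:
Start with 3.
1 + 1/(3/1) = 1 + 1/3 = 4/3
12 + 1/(4/3) = 12 + 3/4 = 51/4

51/4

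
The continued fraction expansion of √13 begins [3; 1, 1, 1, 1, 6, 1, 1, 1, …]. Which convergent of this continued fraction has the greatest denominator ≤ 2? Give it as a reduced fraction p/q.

a_0 = 3: 3/1  (≤ bound)
a_1 = 1: 4/1  (≤ bound)
a_2 = 1: 7/2  (≤ bound)
a_3 = 1: 11/3  (> 2, stop)

7/2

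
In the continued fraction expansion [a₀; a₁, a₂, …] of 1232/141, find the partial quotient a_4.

Repeatedly divide and take the remainder:
⌊1232/141⌋ = 8, remainder 104
⌊141/104⌋ = 1, remainder 37
⌊104/37⌋ = 2, remainder 30
⌊37/30⌋ = 1, remainder 7
⌊30/7⌋ = 4, remainder 2

4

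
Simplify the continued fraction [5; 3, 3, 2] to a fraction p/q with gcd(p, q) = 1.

Compute successive convergents:
a_0 = 5: 5/1
a_1 = 3: 16/3
a_2 = 3: 53/10
a_3 = 2: 122/23

122/23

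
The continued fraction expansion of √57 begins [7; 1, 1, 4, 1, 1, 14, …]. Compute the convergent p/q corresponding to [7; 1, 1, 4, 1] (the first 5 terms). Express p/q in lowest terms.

Start with 1.
4 + 1/(1/1) = 4 + 1/1 = 5/1
1 + 1/(5/1) = 1 + 1/5 = 6/5
1 + 1/(6/5) = 1 + 5/6 = 11/6
7 + 1/(11/6) = 7 + 6/11 = 83/11

83/11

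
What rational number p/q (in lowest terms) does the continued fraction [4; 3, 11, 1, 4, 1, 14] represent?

14045/3248

Work from the innermost term outward:
Start with 14.
1 + 1/(14/1) = 1 + 1/14 = 15/14
4 + 1/(15/14) = 4 + 14/15 = 74/15
1 + 1/(74/15) = 1 + 15/74 = 89/74
11 + 1/(89/74) = 11 + 74/89 = 1053/89
3 + 1/(1053/89) = 3 + 89/1053 = 3248/1053
4 + 1/(3248/1053) = 4 + 1053/3248 = 14045/3248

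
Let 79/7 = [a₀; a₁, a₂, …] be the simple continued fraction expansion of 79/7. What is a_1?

3

Repeatedly divide and take the remainder:
79 ÷ 7 → quotient 11, remainder 2
7 ÷ 2 → quotient 3, remainder 1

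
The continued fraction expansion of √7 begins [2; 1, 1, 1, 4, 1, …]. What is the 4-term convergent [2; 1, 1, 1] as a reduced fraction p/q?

8/3

Collapse the nested fraction from the inside out:
Start with 1.
1 + 1/(1/1) = 1 + 1/1 = 2/1
1 + 1/(2/1) = 1 + 1/2 = 3/2
2 + 1/(3/2) = 2 + 2/3 = 8/3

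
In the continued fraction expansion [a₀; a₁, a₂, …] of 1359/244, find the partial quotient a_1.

Apply division with remainder until the remainder is 0:
1359 = 5·244 + 139, so a_0 = 5
244 = 1·139 + 105, so a_1 = 1

1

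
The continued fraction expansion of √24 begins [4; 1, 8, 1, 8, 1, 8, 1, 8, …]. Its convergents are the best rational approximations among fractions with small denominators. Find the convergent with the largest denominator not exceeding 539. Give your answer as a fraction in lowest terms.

485/99

a_0 = 4: 4/1  (≤ bound)
a_1 = 1: 5/1  (≤ bound)
a_2 = 8: 44/9  (≤ bound)
a_3 = 1: 49/10  (≤ bound)
a_4 = 8: 436/89  (≤ bound)
a_5 = 1: 485/99  (≤ bound)
a_6 = 8: 4316/881  (> 539, stop)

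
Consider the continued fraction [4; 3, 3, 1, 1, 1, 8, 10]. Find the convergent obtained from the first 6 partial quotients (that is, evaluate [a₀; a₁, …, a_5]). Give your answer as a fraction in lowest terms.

Build up convergents one term at a time:
a_0 = 4: 4/1
a_1 = 3: 13/3
a_2 = 3: 43/10
a_3 = 1: 56/13
a_4 = 1: 99/23
a_5 = 1: 155/36

155/36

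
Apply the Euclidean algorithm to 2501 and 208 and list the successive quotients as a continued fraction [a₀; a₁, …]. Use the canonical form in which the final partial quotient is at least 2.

[12; 41, 1, 1, 2]

2501 ÷ 208 → quotient 12, remainder 5
208 ÷ 5 → quotient 41, remainder 3
5 ÷ 3 → quotient 1, remainder 2
3 ÷ 2 → quotient 1, remainder 1
2 ÷ 1 → quotient 2, remainder 0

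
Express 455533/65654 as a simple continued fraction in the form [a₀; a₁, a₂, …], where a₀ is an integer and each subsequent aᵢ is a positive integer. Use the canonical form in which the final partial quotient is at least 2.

[6; 1, 15, 4, 3, 44, 7]

455533 = 6·65654 + 61609, so a_0 = 6
65654 = 1·61609 + 4045, so a_1 = 1
61609 = 15·4045 + 934, so a_2 = 15
4045 = 4·934 + 309, so a_3 = 4
934 = 3·309 + 7, so a_4 = 3
309 = 44·7 + 1, so a_5 = 44
7 = 7·1 + 0, so a_6 = 7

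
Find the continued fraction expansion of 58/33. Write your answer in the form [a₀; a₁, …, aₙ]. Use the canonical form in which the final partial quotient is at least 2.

[1; 1, 3, 8]

⌊58/33⌋ = 1, remainder 25
⌊33/25⌋ = 1, remainder 8
⌊25/8⌋ = 3, remainder 1
⌊8/1⌋ = 8, remainder 0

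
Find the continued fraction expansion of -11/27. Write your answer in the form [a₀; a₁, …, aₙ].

Apply division with remainder until the remainder is 0:
-11 = -1·27 + 16, so a_0 = -1
27 = 1·16 + 11, so a_1 = 1
16 = 1·11 + 5, so a_2 = 1
11 = 2·5 + 1, so a_3 = 2
5 = 5·1 + 0, so a_4 = 5

[-1; 1, 1, 2, 5]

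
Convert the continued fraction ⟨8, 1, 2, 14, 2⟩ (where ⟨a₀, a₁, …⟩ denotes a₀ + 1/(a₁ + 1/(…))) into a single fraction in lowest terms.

772/89

Build up convergents one term at a time:
a_0 = 8: 8/1
a_1 = 1: 9/1
a_2 = 2: 26/3
a_3 = 14: 373/43
a_4 = 2: 772/89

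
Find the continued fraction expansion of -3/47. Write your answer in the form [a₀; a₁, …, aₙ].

[-1; 1, 14, 1, 2]

Run the Euclidean algorithm, recording each quotient:
-3 = -1·47 + 44, so a_0 = -1
47 = 1·44 + 3, so a_1 = 1
44 = 14·3 + 2, so a_2 = 14
3 = 1·2 + 1, so a_3 = 1
2 = 2·1 + 0, so a_4 = 2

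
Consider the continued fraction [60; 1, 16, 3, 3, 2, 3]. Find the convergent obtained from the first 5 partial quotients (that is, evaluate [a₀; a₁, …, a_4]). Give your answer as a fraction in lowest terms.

10543/173

a_0 = 60: 60/1
a_1 = 1: 61/1
a_2 = 16: 1036/17
a_3 = 3: 3169/52
a_4 = 3: 10543/173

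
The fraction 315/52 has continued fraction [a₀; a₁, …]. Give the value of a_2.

3

Run the Euclidean algorithm, recording each quotient:
315 ÷ 52 → quotient 6, remainder 3
52 ÷ 3 → quotient 17, remainder 1
3 ÷ 1 → quotient 3, remainder 0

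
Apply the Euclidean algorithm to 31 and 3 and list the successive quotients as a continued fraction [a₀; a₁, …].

⌊31/3⌋ = 10, remainder 1
⌊3/1⌋ = 3, remainder 0

[10; 3]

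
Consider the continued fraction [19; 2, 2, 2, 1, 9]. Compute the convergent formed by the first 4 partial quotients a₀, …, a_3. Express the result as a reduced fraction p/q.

233/12

Start with 2.
2 + 1/(2/1) = 2 + 1/2 = 5/2
2 + 1/(5/2) = 2 + 2/5 = 12/5
19 + 1/(12/5) = 19 + 5/12 = 233/12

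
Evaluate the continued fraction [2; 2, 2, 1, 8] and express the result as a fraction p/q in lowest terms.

148/61

a_0 = 2: 2/1
a_1 = 2: 5/2
a_2 = 2: 12/5
a_3 = 1: 17/7
a_4 = 8: 148/61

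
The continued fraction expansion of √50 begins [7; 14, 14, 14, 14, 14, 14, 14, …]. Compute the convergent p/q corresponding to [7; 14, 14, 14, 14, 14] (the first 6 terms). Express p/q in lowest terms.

Start with 14.
14 + 1/(14/1) = 14 + 1/14 = 197/14
14 + 1/(197/14) = 14 + 14/197 = 2772/197
14 + 1/(2772/197) = 14 + 197/2772 = 39005/2772
14 + 1/(39005/2772) = 14 + 2772/39005 = 548842/39005
7 + 1/(548842/39005) = 7 + 39005/548842 = 3880899/548842

3880899/548842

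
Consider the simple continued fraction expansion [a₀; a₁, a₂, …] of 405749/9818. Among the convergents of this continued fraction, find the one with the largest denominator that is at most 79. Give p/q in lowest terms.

List convergents until the denominator exceeds the bound:
a_0 = 41: 41/1  (≤ bound)
a_1 = 3: 124/3  (≤ bound)
a_2 = 17: 2149/52  (≤ bound)
a_3 = 2: 4422/107  (> 79, stop)

2149/52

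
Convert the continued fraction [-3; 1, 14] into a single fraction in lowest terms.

Start with 14.
1 + 1/(14/1) = 1 + 1/14 = 15/14
-3 + 1/(15/14) = -3 + 14/15 = -31/15

-31/15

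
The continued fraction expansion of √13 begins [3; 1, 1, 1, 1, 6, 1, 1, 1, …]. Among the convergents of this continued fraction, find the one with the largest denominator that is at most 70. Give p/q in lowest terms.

137/38

List convergents until the denominator exceeds the bound:
a_0 = 3: 3/1  (≤ bound)
a_1 = 1: 4/1  (≤ bound)
a_2 = 1: 7/2  (≤ bound)
a_3 = 1: 11/3  (≤ bound)
a_4 = 1: 18/5  (≤ bound)
a_5 = 6: 119/33  (≤ bound)
a_6 = 1: 137/38  (≤ bound)
a_7 = 1: 256/71  (> 70, stop)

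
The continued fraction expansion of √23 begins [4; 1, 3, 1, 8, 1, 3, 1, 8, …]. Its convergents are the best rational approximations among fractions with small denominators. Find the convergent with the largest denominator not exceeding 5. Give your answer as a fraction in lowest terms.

List convergents until the denominator exceeds the bound:
a_0 = 4: 4/1  (≤ bound)
a_1 = 1: 5/1  (≤ bound)
a_2 = 3: 19/4  (≤ bound)
a_3 = 1: 24/5  (≤ bound)
a_4 = 8: 211/44  (> 5, stop)

24/5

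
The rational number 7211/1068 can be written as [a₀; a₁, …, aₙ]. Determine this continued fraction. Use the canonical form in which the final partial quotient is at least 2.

[6; 1, 3, 33, 8]

Repeatedly divide and take the remainder:
7211 = 6·1068 + 803, so a_0 = 6
1068 = 1·803 + 265, so a_1 = 1
803 = 3·265 + 8, so a_2 = 3
265 = 33·8 + 1, so a_3 = 33
8 = 8·1 + 0, so a_4 = 8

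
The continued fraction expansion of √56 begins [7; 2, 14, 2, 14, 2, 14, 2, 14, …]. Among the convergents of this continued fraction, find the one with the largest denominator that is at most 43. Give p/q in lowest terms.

217/29

a_0 = 7: 7/1  (≤ bound)
a_1 = 2: 15/2  (≤ bound)
a_2 = 14: 217/29  (≤ bound)
a_3 = 2: 449/60  (> 43, stop)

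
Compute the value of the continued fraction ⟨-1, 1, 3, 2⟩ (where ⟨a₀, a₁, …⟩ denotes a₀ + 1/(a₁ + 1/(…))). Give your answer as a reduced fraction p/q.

-2/9

Start with 2.
3 + 1/(2/1) = 3 + 1/2 = 7/2
1 + 1/(7/2) = 1 + 2/7 = 9/7
-1 + 1/(9/7) = -1 + 7/9 = -2/9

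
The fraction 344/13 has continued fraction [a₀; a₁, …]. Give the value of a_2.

Apply division with remainder until the remainder is 0:
344 = 26·13 + 6, so a_0 = 26
13 = 2·6 + 1, so a_1 = 2
6 = 6·1 + 0, so a_2 = 6

6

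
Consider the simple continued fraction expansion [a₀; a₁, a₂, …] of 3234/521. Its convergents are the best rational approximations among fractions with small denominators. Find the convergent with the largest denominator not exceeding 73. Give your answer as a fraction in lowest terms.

180/29

a_0 = 6: 6/1  (≤ bound)
a_1 = 4: 25/4  (≤ bound)
a_2 = 1: 31/5  (≤ bound)
a_3 = 4: 149/24  (≤ bound)
a_4 = 1: 180/29  (≤ bound)
a_5 = 2: 509/82  (> 73, stop)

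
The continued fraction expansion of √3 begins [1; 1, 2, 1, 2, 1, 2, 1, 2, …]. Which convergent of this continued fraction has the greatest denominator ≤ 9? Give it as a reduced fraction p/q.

7/4

a_0 = 1: 1/1  (≤ bound)
a_1 = 1: 2/1  (≤ bound)
a_2 = 2: 5/3  (≤ bound)
a_3 = 1: 7/4  (≤ bound)
a_4 = 2: 19/11  (> 9, stop)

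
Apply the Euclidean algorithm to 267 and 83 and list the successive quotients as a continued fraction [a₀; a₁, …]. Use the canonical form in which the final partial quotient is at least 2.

[3; 4, 1, 1, 1, 1, 3]

⌊267/83⌋ = 3, remainder 18
⌊83/18⌋ = 4, remainder 11
⌊18/11⌋ = 1, remainder 7
⌊11/7⌋ = 1, remainder 4
⌊7/4⌋ = 1, remainder 3
⌊4/3⌋ = 1, remainder 1
⌊3/1⌋ = 3, remainder 0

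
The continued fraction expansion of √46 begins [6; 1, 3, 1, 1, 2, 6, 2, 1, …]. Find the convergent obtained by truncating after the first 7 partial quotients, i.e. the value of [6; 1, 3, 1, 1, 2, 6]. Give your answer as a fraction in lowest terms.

Use the convergent recurrence hₖ = aₖ·hₖ₋₁ + hₖ₋₂ (and likewise for the denominators kₖ):
a_0 = 6: 6/1
a_1 = 1: 7/1
a_2 = 3: 27/4
a_3 = 1: 34/5
a_4 = 1: 61/9
a_5 = 2: 156/23
a_6 = 6: 997/147

997/147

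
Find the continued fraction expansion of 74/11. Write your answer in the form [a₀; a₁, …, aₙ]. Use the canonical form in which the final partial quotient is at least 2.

Apply division with remainder until the remainder is 0:
74 = 6·11 + 8, so a_0 = 6
11 = 1·8 + 3, so a_1 = 1
8 = 2·3 + 2, so a_2 = 2
3 = 1·2 + 1, so a_3 = 1
2 = 2·1 + 0, so a_4 = 2

[6; 1, 2, 1, 2]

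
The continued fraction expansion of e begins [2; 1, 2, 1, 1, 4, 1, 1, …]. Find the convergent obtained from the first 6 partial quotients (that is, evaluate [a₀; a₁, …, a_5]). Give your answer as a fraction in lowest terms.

Start with 4.
1 + 1/(4/1) = 1 + 1/4 = 5/4
1 + 1/(5/4) = 1 + 4/5 = 9/5
2 + 1/(9/5) = 2 + 5/9 = 23/9
1 + 1/(23/9) = 1 + 9/23 = 32/23
2 + 1/(32/23) = 2 + 23/32 = 87/32

87/32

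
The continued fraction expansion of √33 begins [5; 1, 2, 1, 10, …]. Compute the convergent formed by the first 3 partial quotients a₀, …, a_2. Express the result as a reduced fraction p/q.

17/3

Work from the innermost term outward:
Start with 2.
1 + 1/(2/1) = 1 + 1/2 = 3/2
5 + 1/(3/2) = 5 + 2/3 = 17/3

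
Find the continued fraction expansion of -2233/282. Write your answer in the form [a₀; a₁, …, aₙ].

[-8; 12, 3, 1, 5]

-2233 = -8·282 + 23, so a_0 = -8
282 = 12·23 + 6, so a_1 = 12
23 = 3·6 + 5, so a_2 = 3
6 = 1·5 + 1, so a_3 = 1
5 = 5·1 + 0, so a_4 = 5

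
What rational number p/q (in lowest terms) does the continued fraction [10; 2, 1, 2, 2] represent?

a_0 = 10: 10/1
a_1 = 2: 21/2
a_2 = 1: 31/3
a_3 = 2: 83/8
a_4 = 2: 197/19

197/19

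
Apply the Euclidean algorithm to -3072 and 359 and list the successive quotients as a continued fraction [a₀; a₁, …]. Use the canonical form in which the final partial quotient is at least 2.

⌊-3072/359⌋ = -9, remainder 159
⌊359/159⌋ = 2, remainder 41
⌊159/41⌋ = 3, remainder 36
⌊41/36⌋ = 1, remainder 5
⌊36/5⌋ = 7, remainder 1
⌊5/1⌋ = 5, remainder 0

[-9; 2, 3, 1, 7, 5]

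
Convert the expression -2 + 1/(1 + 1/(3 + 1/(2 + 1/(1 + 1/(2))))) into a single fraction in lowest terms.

a_0 = -2: -2/1
a_1 = 1: -1/1
a_2 = 3: -5/4
a_3 = 2: -11/9
a_4 = 1: -16/13
a_5 = 2: -43/35

-43/35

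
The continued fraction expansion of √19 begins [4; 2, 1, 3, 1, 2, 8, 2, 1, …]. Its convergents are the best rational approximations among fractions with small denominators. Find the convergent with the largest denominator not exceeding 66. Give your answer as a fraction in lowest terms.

170/39

a_0 = 4: 4/1  (≤ bound)
a_1 = 2: 9/2  (≤ bound)
a_2 = 1: 13/3  (≤ bound)
a_3 = 3: 48/11  (≤ bound)
a_4 = 1: 61/14  (≤ bound)
a_5 = 2: 170/39  (≤ bound)
a_6 = 8: 1421/326  (> 66, stop)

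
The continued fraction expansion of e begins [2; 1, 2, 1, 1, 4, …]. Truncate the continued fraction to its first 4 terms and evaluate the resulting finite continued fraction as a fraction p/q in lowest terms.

Use the convergent recurrence hₖ = aₖ·hₖ₋₁ + hₖ₋₂ (and likewise for the denominators kₖ):
a_0 = 2: 2/1
a_1 = 1: 3/1
a_2 = 2: 8/3
a_3 = 1: 11/4

11/4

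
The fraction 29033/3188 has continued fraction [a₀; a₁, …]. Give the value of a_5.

Repeatedly divide and take the remainder:
29033 ÷ 3188 → quotient 9, remainder 341
3188 ÷ 341 → quotient 9, remainder 119
341 ÷ 119 → quotient 2, remainder 103
119 ÷ 103 → quotient 1, remainder 16
103 ÷ 16 → quotient 6, remainder 7
16 ÷ 7 → quotient 2, remainder 2

2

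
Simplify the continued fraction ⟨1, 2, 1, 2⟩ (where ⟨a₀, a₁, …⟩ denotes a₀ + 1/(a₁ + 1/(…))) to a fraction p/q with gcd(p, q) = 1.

Start with 2.
1 + 1/(2/1) = 1 + 1/2 = 3/2
2 + 1/(3/2) = 2 + 2/3 = 8/3
1 + 1/(8/3) = 1 + 3/8 = 11/8

11/8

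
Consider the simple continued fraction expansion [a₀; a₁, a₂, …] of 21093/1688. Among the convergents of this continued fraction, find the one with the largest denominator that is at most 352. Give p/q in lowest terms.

1512/121

List convergents until the denominator exceeds the bound:
a_0 = 12: 12/1  (≤ bound)
a_1 = 2: 25/2  (≤ bound)
a_2 = 59: 1487/119  (≤ bound)
a_3 = 1: 1512/121  (≤ bound)
a_4 = 3: 6023/482  (> 352, stop)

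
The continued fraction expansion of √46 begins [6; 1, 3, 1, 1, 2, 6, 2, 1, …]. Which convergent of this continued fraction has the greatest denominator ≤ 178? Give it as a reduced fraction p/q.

997/147

a_0 = 6: 6/1  (≤ bound)
a_1 = 1: 7/1  (≤ bound)
a_2 = 3: 27/4  (≤ bound)
a_3 = 1: 34/5  (≤ bound)
a_4 = 1: 61/9  (≤ bound)
a_5 = 2: 156/23  (≤ bound)
a_6 = 6: 997/147  (≤ bound)
a_7 = 2: 2150/317  (> 178, stop)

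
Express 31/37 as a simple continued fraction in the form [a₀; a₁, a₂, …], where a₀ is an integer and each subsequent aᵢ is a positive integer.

Repeatedly divide and take the remainder:
31 = 0·37 + 31, so a_0 = 0
37 = 1·31 + 6, so a_1 = 1
31 = 5·6 + 1, so a_2 = 5
6 = 6·1 + 0, so a_3 = 6

[0; 1, 5, 6]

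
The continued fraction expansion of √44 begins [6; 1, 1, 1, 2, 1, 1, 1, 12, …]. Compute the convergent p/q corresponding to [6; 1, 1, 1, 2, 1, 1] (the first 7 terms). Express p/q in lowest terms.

126/19

Build up convergents one term at a time:
a_0 = 6: 6/1
a_1 = 1: 7/1
a_2 = 1: 13/2
a_3 = 1: 20/3
a_4 = 2: 53/8
a_5 = 1: 73/11
a_6 = 1: 126/19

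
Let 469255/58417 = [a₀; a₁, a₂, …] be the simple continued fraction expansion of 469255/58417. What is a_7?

13

Repeatedly divide and take the remainder:
⌊469255/58417⌋ = 8, remainder 1919
⌊58417/1919⌋ = 30, remainder 847
⌊1919/847⌋ = 2, remainder 225
⌊847/225⌋ = 3, remainder 172
⌊225/172⌋ = 1, remainder 53
⌊172/53⌋ = 3, remainder 13
⌊53/13⌋ = 4, remainder 1
⌊13/1⌋ = 13, remainder 0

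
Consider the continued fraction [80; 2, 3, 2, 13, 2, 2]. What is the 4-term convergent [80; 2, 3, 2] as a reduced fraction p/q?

1287/16

Use the convergent recurrence hₖ = aₖ·hₖ₋₁ + hₖ₋₂ (and likewise for the denominators kₖ):
a_0 = 80: 80/1
a_1 = 2: 161/2
a_2 = 3: 563/7
a_3 = 2: 1287/16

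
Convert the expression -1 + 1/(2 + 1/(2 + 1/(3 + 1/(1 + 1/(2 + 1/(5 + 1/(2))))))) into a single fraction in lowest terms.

Start with 2.
5 + 1/(2/1) = 5 + 1/2 = 11/2
2 + 1/(11/2) = 2 + 2/11 = 24/11
1 + 1/(24/11) = 1 + 11/24 = 35/24
3 + 1/(35/24) = 3 + 24/35 = 129/35
2 + 1/(129/35) = 2 + 35/129 = 293/129
2 + 1/(293/129) = 2 + 129/293 = 715/293
-1 + 1/(715/293) = -1 + 293/715 = -422/715

-422/715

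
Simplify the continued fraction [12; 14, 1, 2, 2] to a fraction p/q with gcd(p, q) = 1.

1243/103

Start with 2.
2 + 1/(2/1) = 2 + 1/2 = 5/2
1 + 1/(5/2) = 1 + 2/5 = 7/5
14 + 1/(7/5) = 14 + 5/7 = 103/7
12 + 1/(103/7) = 12 + 7/103 = 1243/103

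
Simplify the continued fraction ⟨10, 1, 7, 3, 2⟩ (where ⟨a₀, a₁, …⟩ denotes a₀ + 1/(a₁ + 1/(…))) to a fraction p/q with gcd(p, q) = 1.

631/58

Use the convergent recurrence hₖ = aₖ·hₖ₋₁ + hₖ₋₂ (and likewise for the denominators kₖ):
a_0 = 10: 10/1
a_1 = 1: 11/1
a_2 = 7: 87/8
a_3 = 3: 272/25
a_4 = 2: 631/58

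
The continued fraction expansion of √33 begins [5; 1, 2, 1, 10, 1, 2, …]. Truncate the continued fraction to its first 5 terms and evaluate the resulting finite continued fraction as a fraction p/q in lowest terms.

Start with 10.
1 + 1/(10/1) = 1 + 1/10 = 11/10
2 + 1/(11/10) = 2 + 10/11 = 32/11
1 + 1/(32/11) = 1 + 11/32 = 43/32
5 + 1/(43/32) = 5 + 32/43 = 247/43

247/43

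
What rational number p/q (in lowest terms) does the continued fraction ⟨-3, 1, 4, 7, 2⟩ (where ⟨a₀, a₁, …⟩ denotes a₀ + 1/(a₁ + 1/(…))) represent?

-169/77

Starting at the tail and folding back:
Start with 2.
7 + 1/(2/1) = 7 + 1/2 = 15/2
4 + 1/(15/2) = 4 + 2/15 = 62/15
1 + 1/(62/15) = 1 + 15/62 = 77/62
-3 + 1/(77/62) = -3 + 62/77 = -169/77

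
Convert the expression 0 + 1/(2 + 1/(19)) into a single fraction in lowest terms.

Start with 19.
2 + 1/(19/1) = 2 + 1/19 = 39/19
0 + 1/(39/19) = 0 + 19/39 = 19/39

19/39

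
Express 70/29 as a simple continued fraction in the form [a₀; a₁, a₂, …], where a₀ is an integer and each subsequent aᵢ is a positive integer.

⌊70/29⌋ = 2, remainder 12
⌊29/12⌋ = 2, remainder 5
⌊12/5⌋ = 2, remainder 2
⌊5/2⌋ = 2, remainder 1
⌊2/1⌋ = 2, remainder 0

[2; 2, 2, 2, 2]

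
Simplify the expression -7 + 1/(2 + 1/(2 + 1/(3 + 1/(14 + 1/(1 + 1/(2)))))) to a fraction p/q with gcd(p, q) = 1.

-5027/763

a_0 = -7: -7/1
a_1 = 2: -13/2
a_2 = 2: -33/5
a_3 = 3: -112/17
a_4 = 14: -1601/243
a_5 = 1: -1713/260
a_6 = 2: -5027/763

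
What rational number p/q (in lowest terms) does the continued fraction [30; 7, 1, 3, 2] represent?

Start with 2.
3 + 1/(2/1) = 3 + 1/2 = 7/2
1 + 1/(7/2) = 1 + 2/7 = 9/7
7 + 1/(9/7) = 7 + 7/9 = 70/9
30 + 1/(70/9) = 30 + 9/70 = 2109/70

2109/70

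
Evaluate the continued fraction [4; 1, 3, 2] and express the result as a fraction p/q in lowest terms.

43/9

Work from the innermost term outward:
Start with 2.
3 + 1/(2/1) = 3 + 1/2 = 7/2
1 + 1/(7/2) = 1 + 2/7 = 9/7
4 + 1/(9/7) = 4 + 7/9 = 43/9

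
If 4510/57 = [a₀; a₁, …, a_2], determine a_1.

8

4510 = 79·57 + 7, so a_0 = 79
57 = 8·7 + 1, so a_1 = 8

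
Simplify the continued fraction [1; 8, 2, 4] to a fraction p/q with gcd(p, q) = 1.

Build up convergents one term at a time:
a_0 = 1: 1/1
a_1 = 8: 9/8
a_2 = 2: 19/17
a_3 = 4: 85/76

85/76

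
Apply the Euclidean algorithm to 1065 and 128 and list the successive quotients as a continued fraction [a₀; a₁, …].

1065 = 8·128 + 41, so a_0 = 8
128 = 3·41 + 5, so a_1 = 3
41 = 8·5 + 1, so a_2 = 8
5 = 5·1 + 0, so a_3 = 5

[8; 3, 8, 5]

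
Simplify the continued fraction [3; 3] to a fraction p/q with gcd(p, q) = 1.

10/3

Use the convergent recurrence hₖ = aₖ·hₖ₋₁ + hₖ₋₂ (and likewise for the denominators kₖ):
a_0 = 3: 3/1
a_1 = 3: 10/3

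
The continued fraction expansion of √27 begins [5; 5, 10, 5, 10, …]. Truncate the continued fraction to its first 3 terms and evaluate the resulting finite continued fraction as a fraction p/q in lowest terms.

Start with 10.
5 + 1/(10/1) = 5 + 1/10 = 51/10
5 + 1/(51/10) = 5 + 10/51 = 265/51

265/51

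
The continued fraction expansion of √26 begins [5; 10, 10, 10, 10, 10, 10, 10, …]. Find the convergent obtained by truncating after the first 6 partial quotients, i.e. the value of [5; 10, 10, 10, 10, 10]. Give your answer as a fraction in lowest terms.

Start with 10.
10 + 1/(10/1) = 10 + 1/10 = 101/10
10 + 1/(101/10) = 10 + 10/101 = 1020/101
10 + 1/(1020/101) = 10 + 101/1020 = 10301/1020
10 + 1/(10301/1020) = 10 + 1020/10301 = 104030/10301
5 + 1/(104030/10301) = 5 + 10301/104030 = 530451/104030

530451/104030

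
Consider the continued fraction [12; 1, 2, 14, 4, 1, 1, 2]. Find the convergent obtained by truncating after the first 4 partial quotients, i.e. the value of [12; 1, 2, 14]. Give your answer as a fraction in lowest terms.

545/43

Start with 14.
2 + 1/(14/1) = 2 + 1/14 = 29/14
1 + 1/(29/14) = 1 + 14/29 = 43/29
12 + 1/(43/29) = 12 + 29/43 = 545/43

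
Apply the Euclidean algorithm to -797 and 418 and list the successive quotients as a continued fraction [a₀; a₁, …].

[-2; 10, 1, 2, 1, 1, 5]

Run the Euclidean algorithm, recording each quotient:
⌊-797/418⌋ = -2, remainder 39
⌊418/39⌋ = 10, remainder 28
⌊39/28⌋ = 1, remainder 11
⌊28/11⌋ = 2, remainder 6
⌊11/6⌋ = 1, remainder 5
⌊6/5⌋ = 1, remainder 1
⌊5/1⌋ = 5, remainder 0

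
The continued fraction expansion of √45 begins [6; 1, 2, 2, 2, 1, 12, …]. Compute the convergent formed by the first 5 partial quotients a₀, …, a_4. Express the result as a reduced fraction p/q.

a_0 = 6: 6/1
a_1 = 1: 7/1
a_2 = 2: 20/3
a_3 = 2: 47/7
a_4 = 2: 114/17

114/17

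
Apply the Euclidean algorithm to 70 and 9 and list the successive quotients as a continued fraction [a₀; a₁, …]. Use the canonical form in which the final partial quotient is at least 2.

[7; 1, 3, 2]

70 = 7·9 + 7, so a_0 = 7
9 = 1·7 + 2, so a_1 = 1
7 = 3·2 + 1, so a_2 = 3
2 = 2·1 + 0, so a_3 = 2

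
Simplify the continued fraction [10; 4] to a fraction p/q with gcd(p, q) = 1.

a_0 = 10: 10/1
a_1 = 4: 41/4

41/4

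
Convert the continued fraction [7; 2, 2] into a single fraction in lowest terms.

37/5

Start with 2.
2 + 1/(2/1) = 2 + 1/2 = 5/2
7 + 1/(5/2) = 7 + 2/5 = 37/5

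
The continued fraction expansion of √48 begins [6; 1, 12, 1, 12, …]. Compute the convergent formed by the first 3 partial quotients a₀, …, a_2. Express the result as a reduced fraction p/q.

90/13

Starting at the tail and folding back:
Start with 12.
1 + 1/(12/1) = 1 + 1/12 = 13/12
6 + 1/(13/12) = 6 + 12/13 = 90/13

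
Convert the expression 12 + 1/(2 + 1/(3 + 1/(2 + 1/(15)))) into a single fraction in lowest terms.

Start with 15.
2 + 1/(15/1) = 2 + 1/15 = 31/15
3 + 1/(31/15) = 3 + 15/31 = 108/31
2 + 1/(108/31) = 2 + 31/108 = 247/108
12 + 1/(247/108) = 12 + 108/247 = 3072/247

3072/247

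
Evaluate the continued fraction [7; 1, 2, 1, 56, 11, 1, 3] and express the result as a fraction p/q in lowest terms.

82797/10685

a_0 = 7: 7/1
a_1 = 1: 8/1
a_2 = 2: 23/3
a_3 = 1: 31/4
a_4 = 56: 1759/227
a_5 = 11: 19380/2501
a_6 = 1: 21139/2728
a_7 = 3: 82797/10685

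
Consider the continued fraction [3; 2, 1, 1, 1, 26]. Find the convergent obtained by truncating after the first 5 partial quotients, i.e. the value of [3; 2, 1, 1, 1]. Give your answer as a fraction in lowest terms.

27/8

Compute successive convergents:
a_0 = 3: 3/1
a_1 = 2: 7/2
a_2 = 1: 10/3
a_3 = 1: 17/5
a_4 = 1: 27/8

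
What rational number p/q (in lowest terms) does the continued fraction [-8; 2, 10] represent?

a_0 = -8: -8/1
a_1 = 2: -15/2
a_2 = 10: -158/21

-158/21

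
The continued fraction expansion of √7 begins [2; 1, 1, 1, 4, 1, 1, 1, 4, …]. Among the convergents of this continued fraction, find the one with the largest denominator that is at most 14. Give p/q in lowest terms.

37/14

List convergents until the denominator exceeds the bound:
a_0 = 2: 2/1  (≤ bound)
a_1 = 1: 3/1  (≤ bound)
a_2 = 1: 5/2  (≤ bound)
a_3 = 1: 8/3  (≤ bound)
a_4 = 4: 37/14  (≤ bound)
a_5 = 1: 45/17  (> 14, stop)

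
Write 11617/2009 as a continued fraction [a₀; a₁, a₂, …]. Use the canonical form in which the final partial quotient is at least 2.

[5; 1, 3, 1, 1, 2, 14, 6]

Apply division with remainder until the remainder is 0:
⌊11617/2009⌋ = 5, remainder 1572
⌊2009/1572⌋ = 1, remainder 437
⌊1572/437⌋ = 3, remainder 261
⌊437/261⌋ = 1, remainder 176
⌊261/176⌋ = 1, remainder 85
⌊176/85⌋ = 2, remainder 6
⌊85/6⌋ = 14, remainder 1
⌊6/1⌋ = 6, remainder 0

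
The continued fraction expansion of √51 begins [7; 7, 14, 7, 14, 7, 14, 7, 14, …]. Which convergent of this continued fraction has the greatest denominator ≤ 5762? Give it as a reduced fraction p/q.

List convergents until the denominator exceeds the bound:
a_0 = 7: 7/1  (≤ bound)
a_1 = 7: 50/7  (≤ bound)
a_2 = 14: 707/99  (≤ bound)
a_3 = 7: 4999/700  (≤ bound)
a_4 = 14: 70693/9899  (> 5762, stop)

4999/700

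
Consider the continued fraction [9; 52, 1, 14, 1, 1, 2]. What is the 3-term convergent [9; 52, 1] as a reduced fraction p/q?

478/53

Use the convergent recurrence hₖ = aₖ·hₖ₋₁ + hₖ₋₂ (and likewise for the denominators kₖ):
a_0 = 9: 9/1
a_1 = 52: 469/52
a_2 = 1: 478/53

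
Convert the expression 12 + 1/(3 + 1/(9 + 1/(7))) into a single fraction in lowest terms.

a_0 = 12: 12/1
a_1 = 3: 37/3
a_2 = 9: 345/28
a_3 = 7: 2452/199

2452/199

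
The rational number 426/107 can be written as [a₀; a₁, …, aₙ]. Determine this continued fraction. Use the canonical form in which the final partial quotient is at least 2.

426 = 3·107 + 105, so a_0 = 3
107 = 1·105 + 2, so a_1 = 1
105 = 52·2 + 1, so a_2 = 52
2 = 2·1 + 0, so a_3 = 2

[3; 1, 52, 2]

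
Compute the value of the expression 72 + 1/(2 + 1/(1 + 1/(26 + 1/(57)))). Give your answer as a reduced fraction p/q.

Work from the innermost term outward:
Start with 57.
26 + 1/(57/1) = 26 + 1/57 = 1483/57
1 + 1/(1483/57) = 1 + 57/1483 = 1540/1483
2 + 1/(1540/1483) = 2 + 1483/1540 = 4563/1540
72 + 1/(4563/1540) = 72 + 1540/4563 = 330076/4563

330076/4563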